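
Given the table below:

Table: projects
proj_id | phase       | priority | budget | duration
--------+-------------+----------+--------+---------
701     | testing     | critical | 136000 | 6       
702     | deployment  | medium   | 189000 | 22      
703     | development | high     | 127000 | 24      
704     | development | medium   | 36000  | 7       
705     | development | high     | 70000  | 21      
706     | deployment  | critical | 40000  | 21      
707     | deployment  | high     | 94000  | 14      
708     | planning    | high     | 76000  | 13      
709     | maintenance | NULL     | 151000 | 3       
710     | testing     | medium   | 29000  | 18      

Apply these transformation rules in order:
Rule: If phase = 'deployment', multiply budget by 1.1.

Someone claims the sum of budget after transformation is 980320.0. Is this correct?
No, the correct result is 980300.0.

Step 1: Calculate the correct sum after transformation
Step 2: Apply multiplier 1.1 to records where phase = 'deployment'
Step 3: Correct result = 980300.0
Step 4: Claimed result = 980320.0
Step 5: 980300.0 ≠ 980320.0
Conclusion: The claimed result is incorrect. The correct answer is 980300.0.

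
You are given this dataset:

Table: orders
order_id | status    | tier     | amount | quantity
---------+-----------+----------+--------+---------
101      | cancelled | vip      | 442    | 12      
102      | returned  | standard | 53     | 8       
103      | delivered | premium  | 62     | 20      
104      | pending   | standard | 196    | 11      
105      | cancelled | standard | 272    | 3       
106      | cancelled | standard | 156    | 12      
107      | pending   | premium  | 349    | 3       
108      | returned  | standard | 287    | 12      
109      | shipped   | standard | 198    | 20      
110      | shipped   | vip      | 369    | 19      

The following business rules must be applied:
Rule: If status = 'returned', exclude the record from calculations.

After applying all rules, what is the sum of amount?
2044

Step 1: Identify records where status = 'returned'
Step 2: The excluded records sum to 340
Step 3: Original total amount = 2384
Step 4: Remaining total = 2384 - 340 = 2044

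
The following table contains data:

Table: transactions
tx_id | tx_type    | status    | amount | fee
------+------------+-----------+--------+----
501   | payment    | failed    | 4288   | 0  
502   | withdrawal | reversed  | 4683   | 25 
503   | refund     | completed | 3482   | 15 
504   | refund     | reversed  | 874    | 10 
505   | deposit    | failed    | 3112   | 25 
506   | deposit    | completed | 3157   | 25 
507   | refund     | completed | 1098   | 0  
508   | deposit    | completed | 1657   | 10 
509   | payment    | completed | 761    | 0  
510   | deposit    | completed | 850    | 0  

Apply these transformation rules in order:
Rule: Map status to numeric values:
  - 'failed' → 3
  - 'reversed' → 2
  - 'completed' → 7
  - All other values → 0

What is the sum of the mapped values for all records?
52

Step 1: Apply mapping to each record
Step 2: Count by status:
  'failed': 2 records × 3 = 6
  'reversed': 2 records × 2 = 4
  'completed': 6 records × 7 = 42
Step 3: Sum all mapped values = 52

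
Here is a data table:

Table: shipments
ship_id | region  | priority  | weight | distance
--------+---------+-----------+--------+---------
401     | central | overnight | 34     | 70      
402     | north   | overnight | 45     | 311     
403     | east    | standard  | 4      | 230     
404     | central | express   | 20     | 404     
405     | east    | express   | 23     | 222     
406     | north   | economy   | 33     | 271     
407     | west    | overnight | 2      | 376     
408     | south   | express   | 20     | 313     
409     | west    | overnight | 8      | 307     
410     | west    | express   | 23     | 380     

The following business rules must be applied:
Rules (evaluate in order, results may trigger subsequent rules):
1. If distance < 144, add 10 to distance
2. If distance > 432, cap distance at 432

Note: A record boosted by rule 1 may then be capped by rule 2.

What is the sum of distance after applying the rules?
2894

Step 1: Apply rule 1 to records with distance < 144
  - 1 records get bonus of 10
  - Of these, 0 records then exceed 432 and get capped
Step 2: Apply rule 2 to records with distance > 432
  - 0 records (original) are capped
Step 3: Calculate final sum = 2894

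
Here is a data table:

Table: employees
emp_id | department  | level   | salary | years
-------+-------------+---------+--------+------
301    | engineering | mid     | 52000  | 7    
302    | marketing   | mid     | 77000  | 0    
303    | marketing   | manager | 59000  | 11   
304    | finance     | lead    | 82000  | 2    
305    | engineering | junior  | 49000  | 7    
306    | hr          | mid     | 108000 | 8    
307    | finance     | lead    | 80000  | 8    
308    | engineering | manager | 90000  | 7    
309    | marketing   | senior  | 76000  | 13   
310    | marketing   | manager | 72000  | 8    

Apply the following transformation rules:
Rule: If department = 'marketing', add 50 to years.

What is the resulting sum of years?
271

Step 1: Count records where department = 'marketing': 4
Step 2: Total bonus added: 4 × 50 = 200
Step 3: Original sum of years: 71
Step 4: Final sum = 71 + 200 = 271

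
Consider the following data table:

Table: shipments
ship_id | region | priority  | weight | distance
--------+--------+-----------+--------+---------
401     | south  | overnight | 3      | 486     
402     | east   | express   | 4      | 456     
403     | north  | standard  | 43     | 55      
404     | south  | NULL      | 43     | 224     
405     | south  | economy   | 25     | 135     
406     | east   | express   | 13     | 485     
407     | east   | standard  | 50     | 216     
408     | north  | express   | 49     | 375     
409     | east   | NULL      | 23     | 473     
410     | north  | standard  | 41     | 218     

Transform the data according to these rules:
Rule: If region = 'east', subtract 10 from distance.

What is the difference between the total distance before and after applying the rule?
40

Step 1: Original sum of distance = 3123
Step 2: 4 records have region = 'east'
Step 3: Each affected record changes by -10
Step 4: Total change = 4 × -10 = -40
Step 5: New sum = 3123 + -40 = 3083
Step 6: Difference = |3083 - 3123| = 40
        (Sum decreased by 40)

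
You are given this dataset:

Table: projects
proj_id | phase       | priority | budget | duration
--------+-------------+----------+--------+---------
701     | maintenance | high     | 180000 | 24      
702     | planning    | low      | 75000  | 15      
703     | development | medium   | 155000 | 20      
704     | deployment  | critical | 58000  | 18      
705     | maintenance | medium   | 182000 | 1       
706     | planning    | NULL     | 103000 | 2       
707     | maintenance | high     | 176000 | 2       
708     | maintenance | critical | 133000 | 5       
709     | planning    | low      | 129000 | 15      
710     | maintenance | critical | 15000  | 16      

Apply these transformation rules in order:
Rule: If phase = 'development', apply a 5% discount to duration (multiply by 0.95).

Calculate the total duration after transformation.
117.0

Step 1: Records with phase = 'development' have total duration = 20
Step 2: Apply multiplier: 20 × 0.95 = 19.0
Step 3: Other records total: 98
Step 4: Final sum = 19.0 + 98 = 117.0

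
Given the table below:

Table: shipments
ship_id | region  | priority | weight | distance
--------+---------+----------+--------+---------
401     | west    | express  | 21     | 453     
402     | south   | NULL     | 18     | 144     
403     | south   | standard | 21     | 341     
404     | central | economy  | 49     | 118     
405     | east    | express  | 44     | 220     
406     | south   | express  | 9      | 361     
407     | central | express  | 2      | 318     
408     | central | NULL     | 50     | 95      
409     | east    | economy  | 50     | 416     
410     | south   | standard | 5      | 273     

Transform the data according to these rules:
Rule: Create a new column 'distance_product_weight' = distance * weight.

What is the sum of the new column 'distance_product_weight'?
65528

Step 1: For each record, compute distance * weight
Example calculations:
  453 * 21 = 9513
  144 * 18 = 2592
  341 * 21 = 7161
  ...
Step 2: Sum all derived values
Step 3: Total = 65528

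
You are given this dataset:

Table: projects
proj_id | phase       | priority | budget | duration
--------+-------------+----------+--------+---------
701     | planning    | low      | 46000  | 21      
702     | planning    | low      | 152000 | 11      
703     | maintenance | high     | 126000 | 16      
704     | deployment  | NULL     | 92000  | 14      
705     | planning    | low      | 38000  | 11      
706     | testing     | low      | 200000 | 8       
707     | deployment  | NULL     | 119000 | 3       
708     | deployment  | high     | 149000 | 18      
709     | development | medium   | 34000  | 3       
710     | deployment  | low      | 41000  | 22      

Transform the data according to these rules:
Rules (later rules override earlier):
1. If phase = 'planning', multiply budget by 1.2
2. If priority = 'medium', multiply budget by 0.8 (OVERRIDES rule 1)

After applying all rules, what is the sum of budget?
1037400.0

Step 1: Rule 2 takes priority for records with priority = 'medium'
  - 1 records: 34000 × 0.8 = 27200.0
Step 2: Rule 1 applies to remaining records with phase = 'planning'
  - 3 records: 236000 × 1.2 = 283200.0
Step 3: Other records unchanged: 727000
Step 4: Final sum = 27200.0 + 283200.0 + 727000 = 1037400.0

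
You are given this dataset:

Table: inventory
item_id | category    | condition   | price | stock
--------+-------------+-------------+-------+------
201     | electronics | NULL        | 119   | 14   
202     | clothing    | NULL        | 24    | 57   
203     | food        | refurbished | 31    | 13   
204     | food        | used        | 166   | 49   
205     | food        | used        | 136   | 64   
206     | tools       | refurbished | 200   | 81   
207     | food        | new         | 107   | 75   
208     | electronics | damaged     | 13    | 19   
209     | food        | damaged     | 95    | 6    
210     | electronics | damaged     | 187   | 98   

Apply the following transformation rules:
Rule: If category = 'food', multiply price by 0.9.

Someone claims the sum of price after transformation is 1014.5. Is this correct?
No, the correct result is 1024.5.

Step 1: Calculate the correct sum after transformation
Step 2: Apply multiplier 0.9 to records where category = 'food'
Step 3: Correct result = 1024.5
Step 4: Claimed result = 1014.5
Step 5: 1024.5 ≠ 1014.5
Conclusion: The claimed result is incorrect. The correct answer is 1024.5.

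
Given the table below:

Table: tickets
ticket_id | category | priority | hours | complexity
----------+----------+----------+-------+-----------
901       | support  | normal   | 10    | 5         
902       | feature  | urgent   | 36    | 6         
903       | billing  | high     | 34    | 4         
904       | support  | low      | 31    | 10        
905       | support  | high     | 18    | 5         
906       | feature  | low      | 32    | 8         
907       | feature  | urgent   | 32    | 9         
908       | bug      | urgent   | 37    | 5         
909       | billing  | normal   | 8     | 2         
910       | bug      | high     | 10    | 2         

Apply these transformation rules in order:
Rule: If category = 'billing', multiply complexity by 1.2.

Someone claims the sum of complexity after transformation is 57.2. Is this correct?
Yes, the result is correct.

Step 1: Calculate the correct sum after transformation
Step 2: Apply multiplier 1.2 to records where category = 'billing'
Step 3: Correct result = 57.2
Step 4: Claimed result = 57.2
Step 5: 57.2 = 57.2 ✓
Conclusion: The claimed result is correct.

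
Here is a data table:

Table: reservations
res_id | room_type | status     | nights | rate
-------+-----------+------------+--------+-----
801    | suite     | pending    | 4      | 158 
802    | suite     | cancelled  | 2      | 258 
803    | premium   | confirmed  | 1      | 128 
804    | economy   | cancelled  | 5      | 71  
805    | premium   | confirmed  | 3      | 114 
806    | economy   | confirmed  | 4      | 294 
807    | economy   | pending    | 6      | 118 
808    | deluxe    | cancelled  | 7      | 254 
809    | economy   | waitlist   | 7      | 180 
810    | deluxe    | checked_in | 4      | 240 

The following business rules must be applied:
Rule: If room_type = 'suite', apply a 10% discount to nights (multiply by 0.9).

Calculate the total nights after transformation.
42.4

Step 1: Records with room_type = 'suite' have total nights = 6
Step 2: Apply multiplier: 6 × 0.9 = 5.4
Step 3: Other records total: 37
Step 4: Final sum = 5.4 + 37 = 42.4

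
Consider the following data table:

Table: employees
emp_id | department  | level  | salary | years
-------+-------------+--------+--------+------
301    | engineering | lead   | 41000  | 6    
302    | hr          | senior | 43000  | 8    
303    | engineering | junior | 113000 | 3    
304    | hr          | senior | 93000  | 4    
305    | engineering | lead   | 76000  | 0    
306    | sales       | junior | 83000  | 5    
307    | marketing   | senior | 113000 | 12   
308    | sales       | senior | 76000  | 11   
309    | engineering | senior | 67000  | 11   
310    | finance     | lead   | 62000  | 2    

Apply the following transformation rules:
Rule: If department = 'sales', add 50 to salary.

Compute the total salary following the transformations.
767100

Step 1: Count records where department = 'sales': 2
Step 2: Total bonus added: 2 × 50 = 100
Step 3: Original sum of salary: 767000
Step 4: Final sum = 767000 + 100 = 767100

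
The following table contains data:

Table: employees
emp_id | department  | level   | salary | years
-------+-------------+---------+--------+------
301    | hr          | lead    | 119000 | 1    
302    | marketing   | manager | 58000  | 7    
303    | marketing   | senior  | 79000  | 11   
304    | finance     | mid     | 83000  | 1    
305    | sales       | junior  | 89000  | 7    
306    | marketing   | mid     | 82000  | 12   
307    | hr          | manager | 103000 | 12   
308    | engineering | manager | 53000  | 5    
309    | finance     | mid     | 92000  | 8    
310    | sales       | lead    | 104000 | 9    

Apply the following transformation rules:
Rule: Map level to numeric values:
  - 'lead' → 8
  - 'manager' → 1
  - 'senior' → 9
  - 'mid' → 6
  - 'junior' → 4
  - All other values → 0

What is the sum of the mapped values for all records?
50

Step 1: Apply mapping to each record
Step 2: Count by status:
  'lead': 2 records × 8 = 16
  'manager': 3 records × 1 = 3
  'senior': 1 records × 9 = 9
  'mid': 3 records × 6 = 18
  'junior': 1 records × 4 = 4
Step 3: Sum all mapped values = 50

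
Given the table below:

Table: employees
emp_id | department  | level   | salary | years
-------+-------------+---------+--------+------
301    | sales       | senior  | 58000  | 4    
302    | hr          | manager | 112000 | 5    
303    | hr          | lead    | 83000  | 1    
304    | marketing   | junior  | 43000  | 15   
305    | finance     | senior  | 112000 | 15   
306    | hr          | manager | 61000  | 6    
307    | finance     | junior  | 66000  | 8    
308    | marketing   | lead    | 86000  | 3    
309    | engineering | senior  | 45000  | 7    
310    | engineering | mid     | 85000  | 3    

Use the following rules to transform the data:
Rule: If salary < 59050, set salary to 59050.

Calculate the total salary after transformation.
782150

Step 1: 3 records have salary < 59050
Step 2: These records originally summed to 146000
Step 3: After setting to minimum: 3 × 59050 = 177150
Step 4: Unaffected records sum: 605000
Step 5: Final sum = 177150 + 605000 = 782150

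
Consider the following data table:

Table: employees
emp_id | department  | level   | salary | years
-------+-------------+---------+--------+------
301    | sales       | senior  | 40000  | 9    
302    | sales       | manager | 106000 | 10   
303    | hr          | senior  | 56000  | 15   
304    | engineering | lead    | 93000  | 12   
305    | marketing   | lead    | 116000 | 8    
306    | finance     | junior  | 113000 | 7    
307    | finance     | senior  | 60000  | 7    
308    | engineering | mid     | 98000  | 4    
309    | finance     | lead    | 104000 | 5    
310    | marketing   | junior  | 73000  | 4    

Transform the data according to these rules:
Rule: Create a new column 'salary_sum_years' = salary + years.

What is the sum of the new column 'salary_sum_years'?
859081

Step 1: For each record, compute salary + years
Example calculations:
  40000 + 9 = 40009
  106000 + 10 = 106010
  56000 + 15 = 56015
  ...
Step 2: Sum all derived values
Step 3: Total = 859081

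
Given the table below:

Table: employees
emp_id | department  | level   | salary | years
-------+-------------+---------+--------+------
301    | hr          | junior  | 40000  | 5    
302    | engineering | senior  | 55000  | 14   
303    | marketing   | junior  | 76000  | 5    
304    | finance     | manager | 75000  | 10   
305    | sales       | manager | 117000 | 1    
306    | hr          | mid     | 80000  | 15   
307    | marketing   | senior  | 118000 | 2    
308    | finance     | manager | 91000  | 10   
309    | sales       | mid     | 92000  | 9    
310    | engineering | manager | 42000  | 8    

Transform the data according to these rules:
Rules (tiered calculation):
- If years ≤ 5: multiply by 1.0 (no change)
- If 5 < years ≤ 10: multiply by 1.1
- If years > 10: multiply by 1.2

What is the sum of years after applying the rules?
88.5

Step 1: Tier 1 (years ≤ 5): 4 records, sum = 13 × 1.0 = 13.0
Step 2: Tier 2 (5 < years ≤ 10): 4 records, sum = 37 × 1.1 = 40.7
Step 3: Tier 3 (years > 10): 2 records, sum = 29 × 1.2 = 34.8
Step 4: Final sum = 13.0 + 40.7 + 34.8 = 88.5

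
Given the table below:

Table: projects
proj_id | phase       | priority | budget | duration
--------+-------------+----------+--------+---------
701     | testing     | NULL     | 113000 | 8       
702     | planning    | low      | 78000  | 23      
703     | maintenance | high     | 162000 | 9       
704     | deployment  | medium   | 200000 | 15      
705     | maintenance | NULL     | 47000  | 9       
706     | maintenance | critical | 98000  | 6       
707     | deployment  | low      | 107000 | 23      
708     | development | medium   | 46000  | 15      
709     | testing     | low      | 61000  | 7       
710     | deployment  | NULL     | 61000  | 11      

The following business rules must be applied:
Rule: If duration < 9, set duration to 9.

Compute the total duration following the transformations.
132

Step 1: 3 records have duration < 9
Step 2: These records originally summed to 21
Step 3: After setting to minimum: 3 × 9 = 27
Step 4: Unaffected records sum: 105
Step 5: Final sum = 27 + 105 = 132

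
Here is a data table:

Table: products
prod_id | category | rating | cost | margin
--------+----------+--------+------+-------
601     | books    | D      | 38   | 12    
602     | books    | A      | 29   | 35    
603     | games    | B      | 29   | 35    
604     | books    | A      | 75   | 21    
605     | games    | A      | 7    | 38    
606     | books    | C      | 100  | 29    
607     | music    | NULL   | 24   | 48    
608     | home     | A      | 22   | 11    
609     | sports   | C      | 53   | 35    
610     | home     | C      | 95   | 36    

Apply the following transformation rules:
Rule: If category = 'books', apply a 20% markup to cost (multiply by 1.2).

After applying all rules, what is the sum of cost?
520.4

Step 1: Records with category = 'books' have total cost = 242
Step 2: Apply multiplier: 242 × 1.2 = 290.4
Step 3: Other records total: 230
Step 4: Final sum = 290.4 + 230 = 520.4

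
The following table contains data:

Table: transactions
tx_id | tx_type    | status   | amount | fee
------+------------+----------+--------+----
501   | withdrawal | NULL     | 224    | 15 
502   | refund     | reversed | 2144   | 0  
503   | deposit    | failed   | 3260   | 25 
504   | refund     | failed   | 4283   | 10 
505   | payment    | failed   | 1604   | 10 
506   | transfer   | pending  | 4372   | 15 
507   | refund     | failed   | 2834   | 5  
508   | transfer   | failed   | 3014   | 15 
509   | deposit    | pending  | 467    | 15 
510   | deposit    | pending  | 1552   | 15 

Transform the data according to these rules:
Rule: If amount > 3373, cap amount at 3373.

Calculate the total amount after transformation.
21845

Step 1: 2 records have amount > 3373
Step 2: These records originally summed to 8655
Step 3: After capping: 2 × 3373 = 6746
Step 4: Unaffected records sum: 15099
Step 5: Final sum = 6746 + 15099 = 21845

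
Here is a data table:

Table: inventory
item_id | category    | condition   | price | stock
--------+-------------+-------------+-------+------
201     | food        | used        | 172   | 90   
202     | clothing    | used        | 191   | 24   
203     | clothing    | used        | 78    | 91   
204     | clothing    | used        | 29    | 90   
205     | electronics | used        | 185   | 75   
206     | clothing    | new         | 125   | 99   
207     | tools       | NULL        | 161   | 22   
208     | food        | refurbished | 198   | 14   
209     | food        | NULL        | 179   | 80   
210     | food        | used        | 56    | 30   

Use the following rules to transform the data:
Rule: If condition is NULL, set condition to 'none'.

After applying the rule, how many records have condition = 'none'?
2

Step 1: Count records where condition IS NULL
Step 2: Found 2 records with NULL condition
Step 3: These records will have condition set to 'none'
Step 4: Records already having condition = 'none': 0
Step 5: Answer: 2 + 0 = 2 records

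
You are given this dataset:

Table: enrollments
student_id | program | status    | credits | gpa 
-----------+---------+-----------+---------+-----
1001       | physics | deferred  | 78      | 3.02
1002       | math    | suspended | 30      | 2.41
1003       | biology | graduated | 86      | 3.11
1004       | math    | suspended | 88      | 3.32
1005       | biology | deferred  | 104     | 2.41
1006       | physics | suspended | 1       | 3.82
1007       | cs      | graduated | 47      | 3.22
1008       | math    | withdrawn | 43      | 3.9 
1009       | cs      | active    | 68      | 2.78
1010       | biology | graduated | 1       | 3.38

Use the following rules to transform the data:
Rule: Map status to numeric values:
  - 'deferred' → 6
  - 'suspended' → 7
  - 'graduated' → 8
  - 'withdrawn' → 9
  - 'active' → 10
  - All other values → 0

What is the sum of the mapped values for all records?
76

Step 1: Apply mapping to each record
Step 2: Count by status:
  'deferred': 2 records × 6 = 12
  'suspended': 3 records × 7 = 21
  'graduated': 3 records × 8 = 24
  'withdrawn': 1 records × 9 = 9
  'active': 1 records × 10 = 10
Step 3: Sum all mapped values = 76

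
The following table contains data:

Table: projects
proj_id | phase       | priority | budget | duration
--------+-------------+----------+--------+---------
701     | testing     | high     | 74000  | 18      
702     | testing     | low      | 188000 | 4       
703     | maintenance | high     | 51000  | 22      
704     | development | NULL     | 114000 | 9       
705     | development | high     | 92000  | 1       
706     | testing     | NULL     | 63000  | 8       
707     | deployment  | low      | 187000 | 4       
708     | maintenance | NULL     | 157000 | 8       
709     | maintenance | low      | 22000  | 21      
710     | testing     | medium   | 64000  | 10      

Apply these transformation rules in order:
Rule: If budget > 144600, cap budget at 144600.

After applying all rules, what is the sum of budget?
913800

Step 1: 3 records have budget > 144600
Step 2: These records originally summed to 532000
Step 3: After capping: 3 × 144600 = 433800
Step 4: Unaffected records sum: 480000
Step 5: Final sum = 433800 + 480000 = 913800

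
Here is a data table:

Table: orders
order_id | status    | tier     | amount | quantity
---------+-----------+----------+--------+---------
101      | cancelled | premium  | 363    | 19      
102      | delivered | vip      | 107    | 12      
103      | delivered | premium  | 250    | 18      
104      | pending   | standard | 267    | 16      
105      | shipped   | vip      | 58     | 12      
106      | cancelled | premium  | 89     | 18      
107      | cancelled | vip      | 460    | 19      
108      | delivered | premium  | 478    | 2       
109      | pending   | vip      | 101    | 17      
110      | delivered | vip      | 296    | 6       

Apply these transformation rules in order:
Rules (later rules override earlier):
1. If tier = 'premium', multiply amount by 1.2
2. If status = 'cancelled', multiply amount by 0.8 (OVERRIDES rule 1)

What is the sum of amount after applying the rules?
2432.2

Step 1: Rule 2 takes priority for records with status = 'cancelled'
  - 3 records: 912 × 0.8 = 729.6
Step 2: Rule 1 applies to remaining records with tier = 'premium'
  - 2 records: 728 × 1.2 = 873.6
Step 3: Other records unchanged: 829
Step 4: Final sum = 729.6 + 873.6 + 829 = 2432.2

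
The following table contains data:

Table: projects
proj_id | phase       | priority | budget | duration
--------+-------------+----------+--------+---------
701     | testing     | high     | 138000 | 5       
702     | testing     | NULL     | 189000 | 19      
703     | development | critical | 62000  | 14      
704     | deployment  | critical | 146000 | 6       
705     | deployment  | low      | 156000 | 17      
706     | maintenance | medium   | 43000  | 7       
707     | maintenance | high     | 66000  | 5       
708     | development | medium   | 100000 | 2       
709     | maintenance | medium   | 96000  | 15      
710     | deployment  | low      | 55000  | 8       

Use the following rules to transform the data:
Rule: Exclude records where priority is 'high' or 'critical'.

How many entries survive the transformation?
6

Step 1: Count records to exclude
  - 2 (high) + 2 (critical) = 4 records
Step 2: Total records: 10
Step 3: Remaining = 10 - 4 = 6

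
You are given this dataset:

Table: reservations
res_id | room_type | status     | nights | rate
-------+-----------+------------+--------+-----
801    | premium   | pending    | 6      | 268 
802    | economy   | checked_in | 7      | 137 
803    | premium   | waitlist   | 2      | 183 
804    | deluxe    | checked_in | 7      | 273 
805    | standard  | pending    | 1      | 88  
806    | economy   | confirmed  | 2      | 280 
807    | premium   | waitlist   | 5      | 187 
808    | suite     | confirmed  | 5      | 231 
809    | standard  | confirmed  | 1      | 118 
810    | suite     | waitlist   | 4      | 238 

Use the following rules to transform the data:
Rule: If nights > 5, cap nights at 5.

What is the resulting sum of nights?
35

Step 1: 3 records have nights > 5
Step 2: These records originally summed to 20
Step 3: After capping: 3 × 5 = 15
Step 4: Unaffected records sum: 20
Step 5: Final sum = 15 + 20 = 35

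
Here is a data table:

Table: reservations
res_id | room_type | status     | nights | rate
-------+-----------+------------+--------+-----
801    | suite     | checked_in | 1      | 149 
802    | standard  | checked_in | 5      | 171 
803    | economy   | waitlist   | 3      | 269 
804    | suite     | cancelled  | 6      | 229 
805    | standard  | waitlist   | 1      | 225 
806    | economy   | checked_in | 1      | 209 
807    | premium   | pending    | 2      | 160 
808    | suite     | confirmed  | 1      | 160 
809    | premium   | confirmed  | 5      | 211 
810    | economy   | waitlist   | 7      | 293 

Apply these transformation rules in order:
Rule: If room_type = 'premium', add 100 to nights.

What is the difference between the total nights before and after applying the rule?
200

Step 1: Original sum of nights = 32
Step 2: 2 records have room_type = 'premium'
Step 3: Each affected record changes by 100
Step 4: Total change = 2 × 100 = 200
Step 5: New sum = 32 + 200 = 232
Step 6: Difference = |232 - 32| = 200
        (Sum increased by 200)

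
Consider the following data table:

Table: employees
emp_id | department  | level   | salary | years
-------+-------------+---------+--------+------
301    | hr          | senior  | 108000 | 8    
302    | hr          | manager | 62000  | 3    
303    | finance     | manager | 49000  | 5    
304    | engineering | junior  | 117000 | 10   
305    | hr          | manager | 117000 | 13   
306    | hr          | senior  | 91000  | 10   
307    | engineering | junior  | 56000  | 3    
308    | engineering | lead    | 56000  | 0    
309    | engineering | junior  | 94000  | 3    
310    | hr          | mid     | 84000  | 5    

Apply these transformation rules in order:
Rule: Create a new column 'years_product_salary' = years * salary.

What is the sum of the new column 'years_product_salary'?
5766000

Step 1: For each record, compute years * salary
Example calculations:
  8 * 108000 = 864000
  3 * 62000 = 186000
  5 * 49000 = 245000
  ...
Step 2: Sum all derived values
Step 3: Total = 5766000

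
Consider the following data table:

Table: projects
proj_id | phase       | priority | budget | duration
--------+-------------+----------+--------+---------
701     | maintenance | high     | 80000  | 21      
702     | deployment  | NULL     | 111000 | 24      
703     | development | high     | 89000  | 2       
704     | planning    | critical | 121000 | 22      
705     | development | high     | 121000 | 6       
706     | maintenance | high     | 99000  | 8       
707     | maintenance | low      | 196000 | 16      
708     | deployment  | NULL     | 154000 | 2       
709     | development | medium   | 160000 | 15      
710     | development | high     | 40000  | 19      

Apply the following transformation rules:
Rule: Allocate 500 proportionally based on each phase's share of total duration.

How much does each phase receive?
deployment: 96.3, development: 155.56, maintenance: 166.67, planning: 81.48

Step 1: Calculate total duration = 135
Step 2: Calculate each phase's proportion:
  deployment: 26/135 = 19.26% → 96.3
  development: 42/135 = 31.11% → 155.56
  maintenance: 45/135 = 33.33% → 166.67
  planning: 22/135 = 16.30% → 81.48
Step 3: Verify: sum of allocations ≈ 500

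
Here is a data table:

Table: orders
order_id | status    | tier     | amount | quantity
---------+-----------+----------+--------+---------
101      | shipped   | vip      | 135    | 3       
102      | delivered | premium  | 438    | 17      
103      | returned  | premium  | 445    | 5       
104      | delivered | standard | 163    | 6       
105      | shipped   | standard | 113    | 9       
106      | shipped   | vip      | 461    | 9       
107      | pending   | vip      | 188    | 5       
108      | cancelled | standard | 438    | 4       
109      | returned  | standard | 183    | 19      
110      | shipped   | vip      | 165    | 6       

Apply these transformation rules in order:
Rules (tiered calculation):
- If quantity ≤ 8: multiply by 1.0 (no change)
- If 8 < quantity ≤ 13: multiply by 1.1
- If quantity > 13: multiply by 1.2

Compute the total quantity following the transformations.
92.0

Step 1: Tier 1 (quantity ≤ 8): 6 records, sum = 29 × 1.0 = 29.0
Step 2: Tier 2 (8 < quantity ≤ 13): 2 records, sum = 18 × 1.1 = 19.8
Step 3: Tier 3 (quantity > 13): 2 records, sum = 36 × 1.2 = 43.2
Step 4: Final sum = 29.0 + 19.8 + 43.2 = 92.0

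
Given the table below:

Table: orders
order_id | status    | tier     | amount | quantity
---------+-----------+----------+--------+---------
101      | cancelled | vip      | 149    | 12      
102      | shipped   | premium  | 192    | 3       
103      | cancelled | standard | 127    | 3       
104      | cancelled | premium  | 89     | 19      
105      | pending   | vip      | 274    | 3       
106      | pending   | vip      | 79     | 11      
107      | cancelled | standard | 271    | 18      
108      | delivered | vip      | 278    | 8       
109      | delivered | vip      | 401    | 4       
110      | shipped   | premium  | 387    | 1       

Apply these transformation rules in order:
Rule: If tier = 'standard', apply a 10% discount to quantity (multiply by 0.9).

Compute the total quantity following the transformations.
79.9

Step 1: Records with tier = 'standard' have total quantity = 21
Step 2: Apply multiplier: 21 × 0.9 = 18.9
Step 3: Other records total: 61
Step 4: Final sum = 18.9 + 61 = 79.9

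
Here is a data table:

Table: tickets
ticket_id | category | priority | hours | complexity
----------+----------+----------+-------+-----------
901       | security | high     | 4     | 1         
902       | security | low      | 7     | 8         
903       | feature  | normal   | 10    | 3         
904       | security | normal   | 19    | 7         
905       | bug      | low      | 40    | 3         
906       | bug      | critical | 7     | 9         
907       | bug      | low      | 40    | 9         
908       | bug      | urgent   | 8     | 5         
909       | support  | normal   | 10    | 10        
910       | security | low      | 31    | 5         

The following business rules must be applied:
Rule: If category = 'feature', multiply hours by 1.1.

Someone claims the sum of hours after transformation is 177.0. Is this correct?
Yes, the result is correct.

Step 1: Calculate the correct sum after transformation
Step 2: Apply multiplier 1.1 to records where category = 'feature'
Step 3: Correct result = 177.0
Step 4: Claimed result = 177.0
Step 5: 177.0 = 177.0 ✓
Conclusion: The claimed result is correct.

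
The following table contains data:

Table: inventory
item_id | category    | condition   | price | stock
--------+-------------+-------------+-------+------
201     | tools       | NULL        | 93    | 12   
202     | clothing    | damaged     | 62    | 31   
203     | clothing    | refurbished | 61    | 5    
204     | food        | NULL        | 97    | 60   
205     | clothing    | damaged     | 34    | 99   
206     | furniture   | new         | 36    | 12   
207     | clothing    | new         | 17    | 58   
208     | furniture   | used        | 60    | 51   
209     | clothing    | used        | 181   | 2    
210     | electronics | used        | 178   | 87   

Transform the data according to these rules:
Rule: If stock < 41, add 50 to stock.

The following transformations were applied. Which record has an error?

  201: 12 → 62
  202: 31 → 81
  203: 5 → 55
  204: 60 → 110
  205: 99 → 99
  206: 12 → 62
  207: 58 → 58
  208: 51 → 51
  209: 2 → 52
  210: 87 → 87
Record 204 has an error. The correct transformed value should be 60, not 110.

Step 1: Check each record against the rule
Step 2: Record 204 has stock = 60
Step 3: Since 60 >= 41, the bonus should not have been applied
Step 4: Correct value = 60, but claimed value = 110
Conclusion: Record 204 has the error.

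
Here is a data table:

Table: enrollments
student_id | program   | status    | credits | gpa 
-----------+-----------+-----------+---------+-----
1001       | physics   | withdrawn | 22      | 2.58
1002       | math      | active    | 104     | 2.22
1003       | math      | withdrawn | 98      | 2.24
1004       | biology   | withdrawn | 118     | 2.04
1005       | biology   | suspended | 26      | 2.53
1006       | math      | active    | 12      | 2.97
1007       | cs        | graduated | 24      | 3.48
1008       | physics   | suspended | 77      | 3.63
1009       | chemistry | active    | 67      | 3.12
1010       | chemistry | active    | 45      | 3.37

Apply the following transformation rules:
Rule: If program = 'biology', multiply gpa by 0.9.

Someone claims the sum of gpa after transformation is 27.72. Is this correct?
Yes, the result is correct.

Step 1: Calculate the correct sum after transformation
Step 2: Apply multiplier 0.9 to records where program = 'biology'
Step 3: Correct result = 27.72
Step 4: Claimed result = 27.72
Step 5: 27.72 = 27.72 ✓
Conclusion: The claimed result is correct.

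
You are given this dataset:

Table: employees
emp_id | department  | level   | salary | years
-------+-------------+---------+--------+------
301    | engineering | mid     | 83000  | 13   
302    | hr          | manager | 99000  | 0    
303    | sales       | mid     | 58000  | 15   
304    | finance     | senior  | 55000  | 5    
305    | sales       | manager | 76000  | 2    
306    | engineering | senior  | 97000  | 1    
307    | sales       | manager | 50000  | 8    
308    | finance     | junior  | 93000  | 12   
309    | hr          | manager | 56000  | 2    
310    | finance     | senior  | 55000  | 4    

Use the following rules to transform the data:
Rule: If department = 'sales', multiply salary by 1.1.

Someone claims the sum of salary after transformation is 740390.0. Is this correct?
No, the correct result is 740400.0.

Step 1: Calculate the correct sum after transformation
Step 2: Apply multiplier 1.1 to records where department = 'sales'
Step 3: Correct result = 740400.0
Step 4: Claimed result = 740390.0
Step 5: 740400.0 ≠ 740390.0
Conclusion: The claimed result is incorrect. The correct answer is 740400.0.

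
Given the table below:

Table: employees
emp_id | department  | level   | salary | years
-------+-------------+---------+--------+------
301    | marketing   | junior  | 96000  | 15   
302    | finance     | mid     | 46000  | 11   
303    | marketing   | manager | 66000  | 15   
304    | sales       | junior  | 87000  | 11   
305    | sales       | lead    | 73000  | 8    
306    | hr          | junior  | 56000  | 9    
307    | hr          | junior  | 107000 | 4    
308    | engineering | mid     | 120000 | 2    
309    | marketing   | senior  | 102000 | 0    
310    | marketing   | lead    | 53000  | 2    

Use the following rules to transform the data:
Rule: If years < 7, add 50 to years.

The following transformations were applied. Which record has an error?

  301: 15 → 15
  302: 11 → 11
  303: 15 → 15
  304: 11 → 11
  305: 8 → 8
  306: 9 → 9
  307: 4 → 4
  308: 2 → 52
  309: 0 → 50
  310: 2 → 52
Record 307 has an error. The correct transformed value should be 54, not 4.

Step 1: Check each record against the rule
Step 2: Record 307 has years = 4
Step 3: Since 4 < 7, the bonus should have been applied
Step 4: Correct value = 54, but claimed value = 4
Conclusion: Record 307 has the error.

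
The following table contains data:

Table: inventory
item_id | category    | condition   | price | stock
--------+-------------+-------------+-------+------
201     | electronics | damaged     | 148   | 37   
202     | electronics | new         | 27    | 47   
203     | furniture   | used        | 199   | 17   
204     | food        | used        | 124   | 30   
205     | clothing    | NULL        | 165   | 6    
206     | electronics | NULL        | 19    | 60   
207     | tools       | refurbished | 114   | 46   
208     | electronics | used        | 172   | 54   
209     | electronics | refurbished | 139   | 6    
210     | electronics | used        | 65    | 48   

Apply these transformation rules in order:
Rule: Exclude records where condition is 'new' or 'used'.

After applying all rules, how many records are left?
5

Step 1: Count records to exclude
  - 1 (new) + 4 (used) = 5 records
Step 2: Total records: 10
Step 3: Remaining = 10 - 5 = 5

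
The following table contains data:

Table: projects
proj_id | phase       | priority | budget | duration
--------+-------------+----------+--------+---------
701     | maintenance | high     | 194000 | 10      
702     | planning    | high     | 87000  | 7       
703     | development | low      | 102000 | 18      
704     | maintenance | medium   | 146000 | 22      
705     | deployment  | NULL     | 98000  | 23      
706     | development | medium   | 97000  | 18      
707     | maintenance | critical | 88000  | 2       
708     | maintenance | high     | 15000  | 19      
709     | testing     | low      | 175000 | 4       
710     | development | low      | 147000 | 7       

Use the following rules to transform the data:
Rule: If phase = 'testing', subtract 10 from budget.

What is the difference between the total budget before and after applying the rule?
10

Step 1: Original sum of budget = 1149000
Step 2: 1 records have phase = 'testing'
Step 3: Each affected record changes by -10
Step 4: Total change = 1 × -10 = -10
Step 5: New sum = 1149000 + -10 = 1148990
Step 6: Difference = |1148990 - 1149000| = 10
        (Sum decreased by 10)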